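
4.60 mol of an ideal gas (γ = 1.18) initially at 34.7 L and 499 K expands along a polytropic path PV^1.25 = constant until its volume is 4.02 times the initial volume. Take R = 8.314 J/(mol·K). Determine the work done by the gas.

P₁ = nRT₁/V₁ = 4.60×8.314×499/34.7 = 550 kPa.
Polytropic n=1.25: T₂ = T₁(V₁/V₂)^(n−1) = 499×(0.249)^0.25 = 352 K; P₂ = P₁(V₁/V₂)^n = 96.6 kPa.
W = (P₁V₁−P₂V₂)/(n−1) = (550×34.7−96.6×139)/0.25 = 22400 J.

22400 J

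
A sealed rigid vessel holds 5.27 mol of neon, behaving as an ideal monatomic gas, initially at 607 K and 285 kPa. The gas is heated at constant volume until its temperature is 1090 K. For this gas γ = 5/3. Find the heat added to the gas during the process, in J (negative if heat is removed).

31700 J

V₁ = nRT₁/P₁ = 5.27×8.314×607/285 = 93.3 L.
Isochoric: V stays 93.3 L; P/T = const ⇒ T₂ = 1090 K, P₂ = 512 kPa.
W = 0 (no volume change).
ΔU = nCvΔT = 5.27×12.5×(1090−607) = 31700 J.
Q = ΔU = 31700 J.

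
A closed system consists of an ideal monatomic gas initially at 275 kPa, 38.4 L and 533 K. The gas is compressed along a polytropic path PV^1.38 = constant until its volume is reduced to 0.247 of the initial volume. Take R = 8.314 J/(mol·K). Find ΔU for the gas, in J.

11100 J

n = P₁V₁/(RT₁) = 275×38.4/(8.314×533) = 2.38 mol.
Polytropic n=1.38: T₂ = T₁(V₁/V₂)^(n−1) = 533×(4.05)^0.38 = 907 K; P₂ = P₁(V₁/V₂)^n = 1890 kPa.
For an ideal gas ΔU = nCvΔT with Cv = (3/2)R = 12.5 J/(mol·K).
ΔU = 2.38×12.5×(907−533) = 11100 J.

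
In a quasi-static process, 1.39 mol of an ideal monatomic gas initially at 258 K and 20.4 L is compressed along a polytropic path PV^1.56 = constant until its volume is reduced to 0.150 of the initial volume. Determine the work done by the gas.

-10100 J

P₁ = nRT₁/V₁ = 1.39×8.314×258/20.4 = 146 kPa.
Polytropic n=1.56: T₂ = T₁(V₁/V₂)^(n−1) = 258×(6.67)^0.56 = 746 K; P₂ = P₁(V₁/V₂)^n = 2820 kPa.
W = (P₁V₁−P₂V₂)/(n−1) = (146×20.4−2820×3.06)/0.56 = -10100 J.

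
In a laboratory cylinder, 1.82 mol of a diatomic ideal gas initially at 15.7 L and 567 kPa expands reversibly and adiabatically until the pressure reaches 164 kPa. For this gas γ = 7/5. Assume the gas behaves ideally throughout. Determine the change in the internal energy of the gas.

-6640 J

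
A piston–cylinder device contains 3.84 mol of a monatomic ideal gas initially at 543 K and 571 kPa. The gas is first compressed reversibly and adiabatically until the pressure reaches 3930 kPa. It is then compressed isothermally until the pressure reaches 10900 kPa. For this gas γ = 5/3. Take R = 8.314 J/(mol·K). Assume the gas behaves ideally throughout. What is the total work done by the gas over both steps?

-68500 J

V₁ = nRT₁/P₁ = 3.84×8.314×543/571 = 30.4 L.
Step 1 — Adiabatic: T₂/T₁ = (P₂/P₁)^((γ−1)/γ) ⇒ T₂ = 543×(6.88)^0.400 = 1170 K; V₂ = 9.54 L.
ΔU = nCvΔT = 3.84×12.5×(1170−543) = 30200 J.
Q = 0 for an adiabatic process, so W = −ΔU = -30200 J.
State after step 1: P = 3930 kPa, V = 9.54 L, T = 1170 K.
Step 2 — Isothermal: T stays 1170 K; PV = const ⇒ V₂ = 3.44 L, P₂ = 10900 kPa.
ΔU = 0 (ideal gas, T constant).
W = nRT ln(V₂/V₁) = 3.84×8.314×1170×ln(0.361) = -38300 J.
Q = ΔU + W = -38300 J.
Net over both steps: W = -68500 J, Q = -38300 J, ΔU = 30200 J.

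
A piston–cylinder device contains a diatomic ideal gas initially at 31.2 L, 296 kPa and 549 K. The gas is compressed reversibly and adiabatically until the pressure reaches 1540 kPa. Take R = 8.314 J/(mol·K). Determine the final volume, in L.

9.61 L

Adiabatic: T₂/T₁ = (P₂/P₁)^((γ−1)/γ) ⇒ T₂ = 549×(5.20)^0.286 = 879 K; V₂ = 9.61 L.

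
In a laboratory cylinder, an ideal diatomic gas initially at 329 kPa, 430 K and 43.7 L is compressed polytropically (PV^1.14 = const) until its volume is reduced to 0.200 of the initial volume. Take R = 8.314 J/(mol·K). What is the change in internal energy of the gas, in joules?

n = P₁V₁/(RT₁) = 329×43.7/(8.314×430) = 4.02 mol.
Polytropic n=1.14: T₂ = T₁(V₁/V₂)^(n−1) = 430×(5.00)^0.14 = 539 K; P₂ = P₁(V₁/V₂)^n = 2060 kPa.
For an ideal gas ΔU = nCvΔT with Cv = (5/2)R = 20.8 J/(mol·K).
ΔU = 4.02×20.8×(539−430) = 9080 J.

9080 J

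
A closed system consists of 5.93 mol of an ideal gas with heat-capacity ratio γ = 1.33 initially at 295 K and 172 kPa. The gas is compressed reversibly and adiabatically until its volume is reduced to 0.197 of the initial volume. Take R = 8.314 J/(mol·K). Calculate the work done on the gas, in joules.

31300 J

V₁ = nRT₁/P₁ = 5.93×8.314×295/172 = 84.6 L.
Adiabatic: TV^(γ−1) = const ⇒ T₂ = 295×(5.08)^0.330 = 504 K; PV^γ = const ⇒ P₂ = 1490 kPa.
ΔU = nCvΔT = 5.93×25.2×(504−295) = 31300 J.
Q = 0 for an adiabatic process, so W = −ΔU = -31300 J.
Work done on the gas = −W_by = 31300 J.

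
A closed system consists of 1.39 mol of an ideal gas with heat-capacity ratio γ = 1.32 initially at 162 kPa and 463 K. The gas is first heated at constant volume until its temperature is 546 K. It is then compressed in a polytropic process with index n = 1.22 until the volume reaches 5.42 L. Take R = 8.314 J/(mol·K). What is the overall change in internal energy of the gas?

V₁ = nRT₁/P₁ = 1.39×8.314×463/162 = 33.0 L.
Step 1 — Isochoric: V stays 33.0 L; P/T = const ⇒ T₂ = 546 K, P₂ = 191 kPa.
W = 0 (no volume change).
ΔU = nCvΔT = 1.39×26.0×(546−463) = 3000 J.
Q = ΔU = 3000 J.
State after step 1: P = 191 kPa, V = 33.0 L, T = 546 K.
Step 2 — Polytropic n=1.22: T₂ = T₁(V₁/V₂)^(n−1) = 546×(6.09)^0.22 = 813 K; P₂ = P₁(V₁/V₂)^n = 1730 kPa.
W = (P₁V₁−P₂V₂)/(n−1) = (191×33.0−1730×5.42)/0.22 = -14000 J.
ΔU = nCvΔT = 1.39×26.0×(813−546) = 9630 J.
Q = ΔU + W = -4380 J.
Net over both steps: W = -14000 J, Q = -1380 J, ΔU = 12600 J.

12600 J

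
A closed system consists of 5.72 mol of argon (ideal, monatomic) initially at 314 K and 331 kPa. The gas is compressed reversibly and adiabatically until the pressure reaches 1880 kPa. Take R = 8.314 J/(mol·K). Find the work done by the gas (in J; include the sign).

V₁ = nRT₁/P₁ = 5.72×8.314×314/331 = 45.1 L.
Adiabatic: T₂/T₁ = (P₂/P₁)^((γ−1)/γ) ⇒ T₂ = 314×(5.68)^0.400 = 629 K; V₂ = 15.9 L.
ΔU = nCvΔT = 5.72×12.5×(629−314) = 22500 J.
Q = 0 for an adiabatic process, so W = −ΔU = -22500 J.

-22500 J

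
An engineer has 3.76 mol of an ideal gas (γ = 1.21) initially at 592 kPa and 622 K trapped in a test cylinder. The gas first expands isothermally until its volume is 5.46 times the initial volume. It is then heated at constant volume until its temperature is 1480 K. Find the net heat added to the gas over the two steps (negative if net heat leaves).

V₁ = nRT₁/P₁ = 3.76×8.314×622/592 = 32.8 L.
Step 1 — Isothermal: T stays 622 K; PV = const ⇒ V₂ = 179 L, P₂ = 108 kPa.
ΔU = 0 (ideal gas, T constant).
W = nRT ln(V₂/V₁) = 3.76×8.314×622×ln(5.46) = 33000 J.
Q = ΔU + W = 33000 J.
State after step 1: P = 108 kPa, V = 179 L, T = 622 K.
Step 2 — Isochoric: V stays 179 L; P/T = const ⇒ T₂ = 1480 K, P₂ = 258 kPa.
W = 0 (no volume change).
ΔU = nCvΔT = 3.76×39.6×(1480−622) = 128000 J.
Q = ΔU = 128000 J.
Net over both steps: W = 33000 J, Q = 161000 J, ΔU = 128000 J.

161000 J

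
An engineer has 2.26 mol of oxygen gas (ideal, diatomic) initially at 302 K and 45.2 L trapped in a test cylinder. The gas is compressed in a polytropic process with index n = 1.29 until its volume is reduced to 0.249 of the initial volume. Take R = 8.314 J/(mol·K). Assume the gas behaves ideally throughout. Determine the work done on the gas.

9720 J

P₁ = nRT₁/V₁ = 2.26×8.314×302/45.2 = 126 kPa.
Polytropic n=1.29: T₂ = T₁(V₁/V₂)^(n−1) = 302×(4.02)^0.29 = 452 K; P₂ = P₁(V₁/V₂)^n = 755 kPa.
W = (P₁V₁−P₂V₂)/(n−1) = (126×45.2−755×11.3)/0.29 = -9720 J.
Work done on the gas = −W_by = 9720 J.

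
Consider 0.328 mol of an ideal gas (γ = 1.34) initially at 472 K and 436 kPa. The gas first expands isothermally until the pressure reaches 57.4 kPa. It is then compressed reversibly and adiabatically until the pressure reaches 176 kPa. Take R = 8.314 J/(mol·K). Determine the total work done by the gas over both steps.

1360 J

V₁ = nRT₁/P₁ = 0.328×8.314×472/436 = 2.95 L.
Step 1 — Isothermal: T stays 472 K; PV = const ⇒ V₂ = 22.4 L, P₂ = 57.4 kPa.
ΔU = 0 (ideal gas, T constant).
W = nRT ln(V₂/V₁) = 0.328×8.314×472×ln(7.60) = 2610 J.
Q = ΔU + W = 2610 J.
State after step 1: P = 57.4 kPa, V = 22.4 L, T = 472 K.
Step 2 — Adiabatic: T₂/T₁ = (P₂/P₁)^((γ−1)/γ) ⇒ T₂ = 472×(3.07)^0.254 = 627 K; V₂ = 9.72 L.
ΔU = nCvΔT = 0.328×24.5×(627−472) = 1240 J.
Q = 0 for an adiabatic process, so W = −ΔU = -1240 J.
Net over both steps: W = 1360 J, Q = 2610 J, ΔU = 1240 J.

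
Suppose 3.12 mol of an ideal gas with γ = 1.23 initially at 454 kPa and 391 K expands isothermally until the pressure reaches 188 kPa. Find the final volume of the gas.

53.9 L

V₁ = nRT₁/P₁ = 3.12×8.314×391/454 = 22.3 L.
Isothermal: T stays 391 K; PV = const ⇒ V₂ = 53.9 L, P₂ = 188 kPa.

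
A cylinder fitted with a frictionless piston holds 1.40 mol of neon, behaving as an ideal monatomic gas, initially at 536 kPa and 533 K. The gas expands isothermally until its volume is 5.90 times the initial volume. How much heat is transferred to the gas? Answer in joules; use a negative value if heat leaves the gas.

11000 J

V₁ = nRT₁/P₁ = 1.40×8.314×533/536 = 11.6 L.
Isothermal: T stays 533 K; PV = const ⇒ V₂ = 68.3 L, P₂ = 90.8 kPa.
ΔU = 0 (ideal gas, T constant).
W = nRT ln(V₂/V₁) = 1.40×8.314×533×ln(5.90) = 11000 J.
Q = ΔU + W = 11000 J.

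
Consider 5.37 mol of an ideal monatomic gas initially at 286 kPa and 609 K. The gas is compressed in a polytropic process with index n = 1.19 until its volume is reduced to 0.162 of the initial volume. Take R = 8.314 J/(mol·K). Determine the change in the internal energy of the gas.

16900 J

V₁ = nRT₁/P₁ = 5.37×8.314×609/286 = 95.1 L.
Polytropic n=1.19: T₂ = T₁(V₁/V₂)^(n−1) = 609×(6.17)^0.19 = 861 K; P₂ = P₁(V₁/V₂)^n = 2490 kPa.
For an ideal gas ΔU = nCvΔT with Cv = (3/2)R = 12.5 J/(mol·K).
ΔU = 5.37×12.5×(861−609) = 16900 J.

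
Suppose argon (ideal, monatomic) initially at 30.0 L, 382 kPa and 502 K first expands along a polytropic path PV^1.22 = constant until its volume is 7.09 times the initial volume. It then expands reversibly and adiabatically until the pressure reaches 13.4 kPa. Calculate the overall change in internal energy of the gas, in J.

-9580 J

n = P₁V₁/(RT₁) = 382×30.0/(8.314×502) = 2.75 mol.
Step 1 — Polytropic n=1.22: T₂ = T₁(V₁/V₂)^(n−1) = 502×(0.141)^0.22 = 326 K; P₂ = P₁(V₁/V₂)^n = 35.0 kPa.
W = (P₁V₁−P₂V₂)/(n−1) = (382×30.0−35.0×213)/0.22 = 18200 J.
ΔU = nCvΔT = 2.75×12.5×(326−502) = -6020 J.
Q = ΔU + W = 12200 J.
State after step 1: P = 35.0 kPa, V = 213 L, T = 326 K.
Step 2 — Adiabatic: T₂/T₁ = (P₂/P₁)^((γ−1)/γ) ⇒ T₂ = 326×(0.383)^0.400 = 222 K; V₂ = 379 L.
ΔU = nCvΔT = 2.75×12.5×(222−326) = -3560 J.
Q = 0 for an adiabatic process, so W = −ΔU = 3560 J.
Net over both steps: W = 21800 J, Q = 12200 J, ΔU = -9580 J.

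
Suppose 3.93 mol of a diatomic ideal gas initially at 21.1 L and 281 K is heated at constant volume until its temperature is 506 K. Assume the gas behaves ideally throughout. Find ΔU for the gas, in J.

18400 J

P₁ = nRT₁/V₁ = 3.93×8.314×281/21.1 = 435 kPa.
Isochoric: V stays 21.1 L; P/T = const ⇒ T₂ = 506 K, P₂ = 784 kPa.
For an ideal gas ΔU = nCvΔT with Cv = (5/2)R = 20.8 J/(mol·K).
ΔU = 3.93×20.8×(506−281) = 18400 J.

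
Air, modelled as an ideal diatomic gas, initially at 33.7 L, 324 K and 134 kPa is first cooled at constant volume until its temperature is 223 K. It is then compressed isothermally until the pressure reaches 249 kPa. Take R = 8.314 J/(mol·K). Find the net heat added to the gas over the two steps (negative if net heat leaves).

-6610 J

n = P₁V₁/(RT₁) = 134×33.7/(8.314×324) = 1.68 mol.
Step 1 — Isochoric: V stays 33.7 L; P/T = const ⇒ T₂ = 223 K, P₂ = 92.2 kPa.
W = 0 (no volume change).
ΔU = nCvΔT = 1.68×20.8×(223−324) = -3520 J.
Q = ΔU = -3520 J.
State after step 1: P = 92.2 kPa, V = 33.7 L, T = 223 K.
Step 2 — Isothermal: T stays 223 K; PV = const ⇒ V₂ = 12.5 L, P₂ = 249 kPa.
ΔU = 0 (ideal gas, T constant).
W = nRT ln(V₂/V₁) = 1.68×8.314×223×ln(0.370) = -3090 J.
Q = ΔU + W = -3090 J.
Net over both steps: W = -3090 J, Q = -6610 J, ΔU = -3520 J.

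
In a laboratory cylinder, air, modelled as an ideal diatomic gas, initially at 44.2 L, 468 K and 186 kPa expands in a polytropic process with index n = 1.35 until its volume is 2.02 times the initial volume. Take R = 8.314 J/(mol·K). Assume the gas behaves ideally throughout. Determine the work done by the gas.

5120 J

n = P₁V₁/(RT₁) = 186×44.2/(8.314×468) = 2.11 mol.
Polytropic n=1.35: T₂ = T₁(V₁/V₂)^(n−1) = 468×(0.495)^0.35 = 366 K; P₂ = P₁(V₁/V₂)^n = 72.0 kPa.
W = (P₁V₁−P₂V₂)/(n−1) = (186×44.2−72.0×89.3)/0.35 = 5120 J.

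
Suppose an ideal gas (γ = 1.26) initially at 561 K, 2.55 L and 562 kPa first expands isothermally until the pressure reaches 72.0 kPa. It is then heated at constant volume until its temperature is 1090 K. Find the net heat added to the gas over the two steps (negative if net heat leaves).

8140 J

n = P₁V₁/(RT₁) = 562×2.55/(8.314×561) = 0.307 mol.
Step 1 — Isothermal: T stays 561 K; PV = const ⇒ V₂ = 19.9 L, P₂ = 72.0 kPa.
ΔU = 0 (ideal gas, T constant).
W = nRT ln(V₂/V₁) = 0.307×8.314×561×ln(7.81) = 2940 J.
Q = ΔU + W = 2940 J.
State after step 1: P = 72.0 kPa, V = 19.9 L, T = 561 K.
Step 2 — Isochoric: V stays 19.9 L; P/T = const ⇒ T₂ = 1090 K, P₂ = 140 kPa.
W = 0 (no volume change).
ΔU = nCvΔT = 0.307×32.0×(1090−561) = 5200 J.
Q = ΔU = 5200 J.
Net over both steps: W = 2940 J, Q = 8140 J, ΔU = 5200 J.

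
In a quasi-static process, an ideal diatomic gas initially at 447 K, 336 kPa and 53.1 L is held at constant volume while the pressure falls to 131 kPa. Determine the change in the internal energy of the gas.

n = P₁V₁/(RT₁) = 336×53.1/(8.314×447) = 4.80 mol.
Isochoric: V stays 53.1 L; P/T = const ⇒ T₂ = 174 K, P₂ = 131 kPa.
For an ideal gas ΔU = nCvΔT with Cv = (5/2)R = 20.8 J/(mol·K).
ΔU = 4.80×20.8×(174−447) = -27200 J.

-27200 J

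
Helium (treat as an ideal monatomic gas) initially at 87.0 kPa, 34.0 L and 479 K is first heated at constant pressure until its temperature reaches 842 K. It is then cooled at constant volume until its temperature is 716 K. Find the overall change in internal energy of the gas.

2200 J

n = P₁V₁/(RT₁) = 87.0×34.0/(8.314×479) = 0.743 mol.
Step 1 — Isobaric: P stays 87.0 kPa; V/T = const ⇒ T₂ = 842 K, V₂ = 59.8 L.
W = PΔV = 87.0×(59.8−34.0) kPa·L = 2240 J.
ΔU = nCvΔT = 0.743×12.5×(842−479) = 3360 J.
Q = ΔU + W = nCpΔT = 5600 J.
State after step 1: P = 87.0 kPa, V = 59.8 L, T = 842 K.
Step 2 — Isochoric: V stays 59.8 L; P/T = const ⇒ T₂ = 716 K, P₂ = 74.0 kPa.
W = 0 (no volume change).
ΔU = nCvΔT = 0.743×12.5×(716−842) = -1170 J.
Q = ΔU = -1170 J.
Net over both steps: W = 2240 J, Q = 4440 J, ΔU = 2200 J.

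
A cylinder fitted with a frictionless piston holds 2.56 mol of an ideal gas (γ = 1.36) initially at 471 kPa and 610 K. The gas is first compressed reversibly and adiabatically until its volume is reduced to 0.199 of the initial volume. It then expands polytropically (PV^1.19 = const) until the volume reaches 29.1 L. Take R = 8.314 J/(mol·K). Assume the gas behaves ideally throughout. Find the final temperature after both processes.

V₁ = nRT₁/P₁ = 2.56×8.314×610/471 = 27.6 L.
Step 1 — Adiabatic: TV^(γ−1) = const ⇒ T₂ = 610×(5.03)^0.360 = 1090 K; PV^γ = const ⇒ P₂ = 4230 kPa.
ΔU = nCvΔT = 2.56×23.1×(1090−610) = 28400 J.
Q = 0 for an adiabatic process, so W = −ΔU = -28400 J.
State after step 1: P = 4230 kPa, V = 5.49 L, T = 1090 K.
Step 2 — Polytropic n=1.19: T₂ = T₁(V₁/V₂)^(n−1) = 1090×(0.189)^0.19 = 794 K; P₂ = P₁(V₁/V₂)^n = 581 kPa.
W = (P₁V₁−P₂V₂)/(n−1) = (4230×5.49−581×29.1)/0.19 = 33200 J.
ΔU = nCvΔT = 2.56×23.1×(794−1090) = -17500 J.
Q = ΔU + W = 15700 J.
Net over both steps: W = 4770 J, Q = 15700 J, ΔU = 10900 J.

794 K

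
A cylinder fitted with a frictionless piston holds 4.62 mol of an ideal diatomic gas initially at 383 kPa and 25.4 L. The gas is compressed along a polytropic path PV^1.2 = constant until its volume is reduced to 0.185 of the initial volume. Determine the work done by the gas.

-19500 J

T₁ = P₁V₁/(nR) = 383×25.4/(4.62×8.314) = 253 K.
Polytropic n=1.2: T₂ = T₁(V₁/V₂)^(n−1) = 253×(5.41)^0.20 = 355 K; P₂ = P₁(V₁/V₂)^n = 2900 kPa.
W = (P₁V₁−P₂V₂)/(n−1) = (383×25.4−2900×4.70)/0.20 = -19500 J.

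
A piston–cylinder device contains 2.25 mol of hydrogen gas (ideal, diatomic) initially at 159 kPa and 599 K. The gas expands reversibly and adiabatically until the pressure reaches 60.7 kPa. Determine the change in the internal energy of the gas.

-6740 J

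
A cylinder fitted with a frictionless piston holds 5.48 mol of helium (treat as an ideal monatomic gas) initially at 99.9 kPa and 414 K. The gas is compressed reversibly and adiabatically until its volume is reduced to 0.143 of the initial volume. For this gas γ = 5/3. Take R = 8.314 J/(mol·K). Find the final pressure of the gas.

2550 kPa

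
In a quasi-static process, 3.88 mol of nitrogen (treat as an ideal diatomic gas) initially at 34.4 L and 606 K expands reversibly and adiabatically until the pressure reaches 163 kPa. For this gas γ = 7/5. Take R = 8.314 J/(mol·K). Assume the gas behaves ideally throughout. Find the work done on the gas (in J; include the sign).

P₁ = nRT₁/V₁ = 3.88×8.314×606/34.4 = 568 kPa.
Adiabatic: T₂/T₁ = (P₂/P₁)^((γ−1)/γ) ⇒ T₂ = 606×(0.287)^0.286 = 424 K; V₂ = 83.9 L.
ΔU = nCvΔT = 3.88×20.8×(424−606) = -14700 J.
Q = 0 for an adiabatic process, so W = −ΔU = 14700 J.
Work done on the gas = −W_by = -14700 J.

-14700 J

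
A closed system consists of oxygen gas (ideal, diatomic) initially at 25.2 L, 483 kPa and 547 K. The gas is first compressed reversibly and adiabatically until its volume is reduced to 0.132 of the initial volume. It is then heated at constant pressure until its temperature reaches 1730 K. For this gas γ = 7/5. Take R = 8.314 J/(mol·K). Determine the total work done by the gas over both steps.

-26800 J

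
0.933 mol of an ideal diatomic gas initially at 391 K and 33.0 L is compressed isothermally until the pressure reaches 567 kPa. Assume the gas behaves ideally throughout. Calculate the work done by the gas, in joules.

-5520 J

P₁ = nRT₁/V₁ = 0.933×8.314×391/33.0 = 91.9 kPa.
Isothermal: T stays 391 K; PV = const ⇒ V₂ = 5.35 L, P₂ = 567 kPa.
W = nRT ln(V₂/V₁) = 0.933×8.314×391×ln(0.162) = -5520 J.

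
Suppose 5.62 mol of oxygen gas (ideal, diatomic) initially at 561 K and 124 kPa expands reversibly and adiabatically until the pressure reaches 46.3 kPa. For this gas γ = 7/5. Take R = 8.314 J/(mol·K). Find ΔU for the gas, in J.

-16100 J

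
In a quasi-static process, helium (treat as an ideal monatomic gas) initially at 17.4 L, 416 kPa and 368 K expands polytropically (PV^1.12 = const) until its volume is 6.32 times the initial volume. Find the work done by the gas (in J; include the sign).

n = P₁V₁/(RT₁) = 416×17.4/(8.314×368) = 2.37 mol.
Polytropic n=1.12: T₂ = T₁(V₁/V₂)^(n−1) = 368×(0.158)^0.12 = 295 K; P₂ = P₁(V₁/V₂)^n = 52.8 kPa.
W = (P₁V₁−P₂V₂)/(n−1) = (416×17.4−52.8×110)/0.12 = 12000 J.

12000 J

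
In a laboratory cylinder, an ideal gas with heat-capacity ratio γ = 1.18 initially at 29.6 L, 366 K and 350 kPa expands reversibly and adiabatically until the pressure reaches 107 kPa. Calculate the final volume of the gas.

80.8 L

Adiabatic: T₂/T₁ = (P₂/P₁)^((γ−1)/γ) ⇒ T₂ = 366×(0.306)^0.153 = 305 K; V₂ = 80.8 L.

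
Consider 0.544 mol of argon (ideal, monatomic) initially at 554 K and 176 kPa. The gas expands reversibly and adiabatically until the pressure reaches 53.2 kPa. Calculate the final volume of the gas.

V₁ = nRT₁/P₁ = 0.544×8.314×554/176 = 14.2 L.
Adiabatic: T₂/T₁ = (P₂/P₁)^((γ−1)/γ) ⇒ T₂ = 554×(0.302)^0.400 = 343 K; V₂ = 29.2 L.

29.2 L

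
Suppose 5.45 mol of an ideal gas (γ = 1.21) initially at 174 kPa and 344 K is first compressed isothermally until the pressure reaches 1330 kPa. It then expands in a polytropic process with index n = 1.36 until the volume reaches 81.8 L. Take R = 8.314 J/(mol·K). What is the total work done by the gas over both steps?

V₁ = nRT₁/P₁ = 5.45×8.314×344/174 = 89.6 L.
Step 1 — Isothermal: T stays 344 K; PV = const ⇒ V₂ = 11.7 L, P₂ = 1330 kPa.
ΔU = 0 (ideal gas, T constant).
W = nRT ln(V₂/V₁) = 5.45×8.314×344×ln(0.131) = -31700 J.
Q = ΔU + W = -31700 J.
State after step 1: P = 1330 kPa, V = 11.7 L, T = 344 K.
Step 2 — Polytropic n=1.36: T₂ = T₁(V₁/V₂)^(n−1) = 344×(0.143)^0.36 = 171 K; P₂ = P₁(V₁/V₂)^n = 94.7 kPa.
W = (P₁V₁−P₂V₂)/(n−1) = (1330×11.7−94.7×81.8)/0.36 = 21800 J.
ΔU = nCvΔT = 5.45×39.6×(171−344) = -37300 J.
Q = ΔU + W = -15600 J.
Net over both steps: W = -9920 J, Q = -47300 J, ΔU = -37300 J.

-9920 J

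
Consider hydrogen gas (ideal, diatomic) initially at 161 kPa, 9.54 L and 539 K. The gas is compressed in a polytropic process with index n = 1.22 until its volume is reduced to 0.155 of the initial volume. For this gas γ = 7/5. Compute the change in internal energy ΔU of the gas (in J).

n = P₁V₁/(RT₁) = 161×9.54/(8.314×539) = 0.343 mol.
Polytropic n=1.22: T₂ = T₁(V₁/V₂)^(n−1) = 539×(6.45)^0.22 = 812 K; P₂ = P₁(V₁/V₂)^n = 1570 kPa.
For an ideal gas ΔU = nCvΔT with Cv = (5/2)R = 20.8 J/(mol·K).
ΔU = 0.343×20.8×(812−539) = 1950 J.

1950 J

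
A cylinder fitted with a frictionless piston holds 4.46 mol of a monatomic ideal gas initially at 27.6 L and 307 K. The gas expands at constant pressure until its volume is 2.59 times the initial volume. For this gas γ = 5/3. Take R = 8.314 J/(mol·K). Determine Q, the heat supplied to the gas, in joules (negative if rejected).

P₁ = nRT₁/V₁ = 4.46×8.314×307/27.6 = 412 kPa.
Isobaric: P stays 412 kPa; V/T = const ⇒ T₂ = 795 K, V₂ = 71.5 L.
W = PΔV = 412×(71.5−27.6) kPa·L = 18100 J.
ΔU = nCvΔT = 4.46×12.5×(795−307) = 27200 J.
Q = ΔU + W = nCpΔT = 45300 J.

45300 J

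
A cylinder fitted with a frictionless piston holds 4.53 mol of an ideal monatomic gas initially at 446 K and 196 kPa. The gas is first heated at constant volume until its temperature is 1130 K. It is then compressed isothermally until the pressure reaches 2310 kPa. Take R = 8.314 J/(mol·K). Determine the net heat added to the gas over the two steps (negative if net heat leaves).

-26800 J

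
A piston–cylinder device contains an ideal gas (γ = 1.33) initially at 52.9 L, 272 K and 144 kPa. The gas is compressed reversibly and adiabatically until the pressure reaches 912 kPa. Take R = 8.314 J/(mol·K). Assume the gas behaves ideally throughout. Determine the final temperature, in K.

430 K

Adiabatic: T₂/T₁ = (P₂/P₁)^((γ−1)/γ) ⇒ T₂ = 272×(6.33)^0.248 = 430 K; V₂ = 13.2 L.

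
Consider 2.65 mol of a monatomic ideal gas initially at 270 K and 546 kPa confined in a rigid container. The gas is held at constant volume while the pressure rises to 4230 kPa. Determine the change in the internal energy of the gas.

V₁ = nRT₁/P₁ = 2.65×8.314×270/546 = 10.9 L.
Isochoric: V stays 10.9 L; P/T = const ⇒ T₂ = 2090 K, P₂ = 4230 kPa.
For an ideal gas ΔU = nCvΔT with Cv = (3/2)R = 12.5 J/(mol·K).
ΔU = 2.65×12.5×(2090−270) = 60200 J.

60200 J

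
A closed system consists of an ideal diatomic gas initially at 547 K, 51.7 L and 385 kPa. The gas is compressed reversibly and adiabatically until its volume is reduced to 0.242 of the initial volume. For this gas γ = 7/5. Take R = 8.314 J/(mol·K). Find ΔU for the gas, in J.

n = P₁V₁/(RT₁) = 385×51.7/(8.314×547) = 4.38 mol.
Adiabatic: TV^(γ−1) = const ⇒ T₂ = 547×(4.13)^0.400 = 965 K; PV^γ = const ⇒ P₂ = 2810 kPa.
For an ideal gas ΔU = nCvΔT with Cv = (5/2)R = 20.8 J/(mol·K).
ΔU = 4.38×20.8×(965−547) = 38000 J.

38000 J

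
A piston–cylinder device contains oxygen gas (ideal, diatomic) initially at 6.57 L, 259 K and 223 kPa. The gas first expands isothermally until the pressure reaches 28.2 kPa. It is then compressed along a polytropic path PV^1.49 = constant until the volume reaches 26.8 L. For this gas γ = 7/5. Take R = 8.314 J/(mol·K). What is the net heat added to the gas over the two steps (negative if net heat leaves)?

3290 J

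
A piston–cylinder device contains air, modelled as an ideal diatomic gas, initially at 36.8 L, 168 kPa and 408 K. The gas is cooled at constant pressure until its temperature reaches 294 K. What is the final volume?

26.5 L

Isobaric: P stays 168 kPa; V/T = const ⇒ T₂ = 294 K, V₂ = 26.5 L.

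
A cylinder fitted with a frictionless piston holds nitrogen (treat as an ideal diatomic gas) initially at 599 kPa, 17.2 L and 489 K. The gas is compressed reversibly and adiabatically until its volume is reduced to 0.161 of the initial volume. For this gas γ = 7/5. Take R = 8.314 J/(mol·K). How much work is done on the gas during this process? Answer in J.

27700 J

n = P₁V₁/(RT₁) = 599×17.2/(8.314×489) = 2.53 mol.
Adiabatic: TV^(γ−1) = const ⇒ T₂ = 489×(6.21)^0.400 = 1020 K; PV^γ = const ⇒ P₂ = 7720 kPa.
ΔU = nCvΔT = 2.53×20.8×(1020−489) = 27700 J.
Q = 0 for an adiabatic process, so W = −ΔU = -27700 J.
Work done on the gas = −W_by = 27700 J.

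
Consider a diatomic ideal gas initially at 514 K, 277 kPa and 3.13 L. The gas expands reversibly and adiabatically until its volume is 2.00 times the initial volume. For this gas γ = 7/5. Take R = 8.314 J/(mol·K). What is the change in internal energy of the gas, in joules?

n = P₁V₁/(RT₁) = 277×3.13/(8.314×514) = 0.203 mol.
Adiabatic: TV^(γ−1) = const ⇒ T₂ = 514×(0.500)^0.400 = 390 K; PV^γ = const ⇒ P₂ = 105 kPa.
For an ideal gas ΔU = nCvΔT with Cv = (5/2)R = 20.8 J/(mol·K).
ΔU = 0.203×20.8×(390−514) = -525 J.

-525 J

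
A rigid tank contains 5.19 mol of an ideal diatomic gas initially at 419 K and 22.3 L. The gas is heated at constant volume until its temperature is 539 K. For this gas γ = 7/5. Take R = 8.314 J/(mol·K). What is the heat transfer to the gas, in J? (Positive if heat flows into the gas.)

12900 J

P₁ = nRT₁/V₁ = 5.19×8.314×419/22.3 = 811 kPa.
Isochoric: V stays 22.3 L; P/T = const ⇒ T₂ = 539 K, P₂ = 1040 kPa.
W = 0 (no volume change).
ΔU = nCvΔT = 5.19×20.8×(539−419) = 12900 J.
Q = ΔU = 12900 J.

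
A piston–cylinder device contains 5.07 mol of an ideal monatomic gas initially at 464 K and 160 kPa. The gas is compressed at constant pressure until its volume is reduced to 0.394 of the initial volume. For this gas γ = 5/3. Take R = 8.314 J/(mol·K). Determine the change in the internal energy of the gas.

V₁ = nRT₁/P₁ = 5.07×8.314×464/160 = 122 L.
Isobaric: P stays 160 kPa; V/T = const ⇒ T₂ = 183 K, V₂ = 48.2 L.
For an ideal gas ΔU = nCvΔT with Cv = (3/2)R = 12.5 J/(mol·K).
ΔU = 5.07×12.5×(183−464) = -17800 J.

-17800 J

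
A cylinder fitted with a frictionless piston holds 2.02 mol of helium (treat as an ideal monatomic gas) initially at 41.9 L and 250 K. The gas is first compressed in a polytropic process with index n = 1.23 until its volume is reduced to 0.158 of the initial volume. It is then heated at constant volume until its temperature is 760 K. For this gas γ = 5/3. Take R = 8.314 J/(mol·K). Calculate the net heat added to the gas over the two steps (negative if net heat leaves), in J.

P₁ = nRT₁/V₁ = 2.02×8.314×250/41.9 = 100 kPa.
Step 1 — Polytropic n=1.23: T₂ = T₁(V₁/V₂)^(n−1) = 250×(6.33)^0.23 = 382 K; P₂ = P₁(V₁/V₂)^n = 969 kPa.
W = (P₁V₁−P₂V₂)/(n−1) = (100×41.9−969×6.62)/0.23 = -9650 J.
ΔU = nCvΔT = 2.02×12.5×(382−250) = 3330 J.
Q = ΔU + W = -6320 J.
State after step 1: P = 969 kPa, V = 6.62 L, T = 382 K.
Step 2 — Isochoric: V stays 6.62 L; P/T = const ⇒ T₂ = 760 K, P₂ = 1930 kPa.
W = 0 (no volume change).
ΔU = nCvΔT = 2.02×12.5×(760−382) = 9520 J.
Q = ΔU = 9520 J.
Net over both steps: W = -9650 J, Q = 3200 J, ΔU = 12800 J.

3200 J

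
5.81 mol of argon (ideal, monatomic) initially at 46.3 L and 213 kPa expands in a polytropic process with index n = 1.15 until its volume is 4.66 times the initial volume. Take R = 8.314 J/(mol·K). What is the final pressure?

T₁ = P₁V₁/(nR) = 213×46.3/(5.81×8.314) = 204 K.
Polytropic n=1.15: T₂ = T₁(V₁/V₂)^(n−1) = 204×(0.215)^0.15 = 162 K; P₂ = P₁(V₁/V₂)^n = 36.3 kPa.

36.3 kPa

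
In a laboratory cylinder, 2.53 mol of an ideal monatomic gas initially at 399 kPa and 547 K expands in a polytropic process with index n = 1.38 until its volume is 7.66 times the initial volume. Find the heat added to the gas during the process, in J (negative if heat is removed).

V₁ = nRT₁/P₁ = 2.53×8.314×547/399 = 28.8 L.
Polytropic n=1.38: T₂ = T₁(V₁/V₂)^(n−1) = 547×(0.131)^0.38 = 252 K; P₂ = P₁(V₁/V₂)^n = 24.0 kPa.
W = (P₁V₁−P₂V₂)/(n−1) = (399×28.8−24.0×221)/0.38 = 16300 J.
ΔU = nCvΔT = 2.53×12.5×(252−547) = -9300 J.
Q = ΔU + W = 7010 J.

7010 J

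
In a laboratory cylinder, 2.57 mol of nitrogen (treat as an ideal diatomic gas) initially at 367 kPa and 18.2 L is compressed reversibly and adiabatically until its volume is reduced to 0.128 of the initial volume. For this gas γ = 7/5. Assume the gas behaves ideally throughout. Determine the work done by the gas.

-21300 J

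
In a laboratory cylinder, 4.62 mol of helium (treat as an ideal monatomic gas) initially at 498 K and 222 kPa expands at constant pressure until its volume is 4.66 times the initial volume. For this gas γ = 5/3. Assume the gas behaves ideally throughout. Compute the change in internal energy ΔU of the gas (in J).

105000 J

V₁ = nRT₁/P₁ = 4.62×8.314×498/222 = 86.2 L.
Isobaric: P stays 222 kPa; V/T = const ⇒ T₂ = 2320 K, V₂ = 402 L.
For an ideal gas ΔU = nCvΔT with Cv = (3/2)R = 12.5 J/(mol·K).
ΔU = 4.62×12.5×(2320−498) = 105000 J.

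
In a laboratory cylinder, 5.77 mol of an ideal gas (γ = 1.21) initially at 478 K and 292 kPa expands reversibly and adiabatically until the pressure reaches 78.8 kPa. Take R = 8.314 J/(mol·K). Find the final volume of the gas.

232 L

V₁ = nRT₁/P₁ = 5.77×8.314×478/292 = 78.5 L.
Adiabatic: T₂/T₁ = (P₂/P₁)^((γ−1)/γ) ⇒ T₂ = 478×(0.270)^0.174 = 381 K; V₂ = 232 L.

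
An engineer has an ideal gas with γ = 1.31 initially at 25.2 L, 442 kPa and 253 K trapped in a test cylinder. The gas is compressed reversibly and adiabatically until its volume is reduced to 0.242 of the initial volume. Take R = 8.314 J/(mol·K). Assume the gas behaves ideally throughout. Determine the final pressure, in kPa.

Adiabatic: TV^(γ−1) = const ⇒ T₂ = 253×(4.13)^0.310 = 393 K; PV^γ = const ⇒ P₂ = 2840 kPa.

2840 kPa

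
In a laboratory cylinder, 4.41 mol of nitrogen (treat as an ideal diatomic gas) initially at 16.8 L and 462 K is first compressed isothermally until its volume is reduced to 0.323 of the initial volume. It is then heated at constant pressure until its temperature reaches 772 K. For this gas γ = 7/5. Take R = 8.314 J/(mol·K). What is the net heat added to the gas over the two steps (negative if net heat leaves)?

20600 J

P₁ = nRT₁/V₁ = 4.41×8.314×462/16.8 = 1010 kPa.
Step 1 — Isothermal: T stays 462 K; PV = const ⇒ V₂ = 5.43 L, P₂ = 3120 kPa.
ΔU = 0 (ideal gas, T constant).
W = nRT ln(V₂/V₁) = 4.41×8.314×462×ln(0.323) = -19100 J.
Q = ΔU + W = -19100 J.
State after step 1: P = 3120 kPa, V = 5.43 L, T = 462 K.
Step 2 — Isobaric: P stays 3120 kPa; V/T = const ⇒ T₂ = 772 K, V₂ = 9.07 L.
W = PΔV = 3120×(9.07−5.43) kPa·L = 11400 J.
ΔU = nCvΔT = 4.41×20.8×(772−462) = 28400 J.
Q = ΔU + W = nCpΔT = 39800 J.
Net over both steps: W = -7780 J, Q = 20600 J, ΔU = 28400 J.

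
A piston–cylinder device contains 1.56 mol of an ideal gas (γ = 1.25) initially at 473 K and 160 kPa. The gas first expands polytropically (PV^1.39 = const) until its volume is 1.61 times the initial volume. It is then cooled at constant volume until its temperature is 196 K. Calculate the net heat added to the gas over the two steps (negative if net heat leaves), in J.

-11700 J

V₁ = nRT₁/P₁ = 1.56×8.314×473/160 = 38.3 L.
Step 1 — Polytropic n=1.39: T₂ = T₁(V₁/V₂)^(n−1) = 473×(0.621)^0.39 = 393 K; P₂ = P₁(V₁/V₂)^n = 82.5 kPa.
W = (P₁V₁−P₂V₂)/(n−1) = (160×38.3−82.5×61.7)/0.39 = 2670 J.
ΔU = nCvΔT = 1.56×33.3×(393−473) = -4160 J.
Q = ΔU + W = -1490 J.
State after step 1: P = 82.5 kPa, V = 61.7 L, T = 393 K.
Step 2 — Isochoric: V stays 61.7 L; P/T = const ⇒ T₂ = 196 K, P₂ = 41.2 kPa.
W = 0 (no volume change).
ΔU = nCvΔT = 1.56×33.3×(196−393) = -10200 J.
Q = ΔU = -10200 J.
Net over both steps: W = 2670 J, Q = -11700 J, ΔU = -14400 J.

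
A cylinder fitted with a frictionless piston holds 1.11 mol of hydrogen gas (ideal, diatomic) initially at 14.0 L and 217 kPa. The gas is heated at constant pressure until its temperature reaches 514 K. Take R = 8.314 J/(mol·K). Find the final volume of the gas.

T₁ = P₁V₁/(nR) = 217×14.0/(1.11×8.314) = 329 K.
Isobaric: P stays 217 kPa; V/T = const ⇒ T₂ = 514 K, V₂ = 21.9 L.

21.9 L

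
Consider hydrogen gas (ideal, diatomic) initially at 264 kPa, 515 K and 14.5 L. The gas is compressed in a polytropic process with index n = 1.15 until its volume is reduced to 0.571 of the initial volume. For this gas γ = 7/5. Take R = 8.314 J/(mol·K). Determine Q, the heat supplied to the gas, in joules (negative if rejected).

-1400 J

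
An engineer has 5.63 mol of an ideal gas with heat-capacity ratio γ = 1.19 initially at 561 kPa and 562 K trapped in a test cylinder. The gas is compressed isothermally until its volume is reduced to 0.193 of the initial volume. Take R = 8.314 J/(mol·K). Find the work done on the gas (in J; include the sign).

43300 J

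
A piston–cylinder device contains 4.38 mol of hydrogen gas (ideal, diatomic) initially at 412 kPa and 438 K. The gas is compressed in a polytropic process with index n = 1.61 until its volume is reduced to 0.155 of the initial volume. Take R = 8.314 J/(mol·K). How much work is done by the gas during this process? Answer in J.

-55400 J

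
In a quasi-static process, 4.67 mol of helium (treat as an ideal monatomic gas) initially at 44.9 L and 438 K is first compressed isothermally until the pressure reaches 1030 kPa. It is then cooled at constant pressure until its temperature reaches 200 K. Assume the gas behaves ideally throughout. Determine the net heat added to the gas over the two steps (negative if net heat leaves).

-40100 J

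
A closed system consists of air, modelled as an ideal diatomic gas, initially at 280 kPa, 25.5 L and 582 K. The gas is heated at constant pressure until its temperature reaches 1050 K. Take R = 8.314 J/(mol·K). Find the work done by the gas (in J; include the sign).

n = P₁V₁/(RT₁) = 280×25.5/(8.314×582) = 1.48 mol.
Isobaric: P stays 280 kPa; V/T = const ⇒ T₂ = 1050 K, V₂ = 46.0 L.
W = PΔV = 280×(46.0−25.5) kPa·L = 5740 J.

5740 J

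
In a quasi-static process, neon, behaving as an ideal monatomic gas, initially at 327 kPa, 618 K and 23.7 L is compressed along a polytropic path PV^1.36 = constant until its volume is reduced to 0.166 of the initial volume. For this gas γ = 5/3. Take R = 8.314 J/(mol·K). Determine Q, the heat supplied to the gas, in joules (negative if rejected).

-9000 J

n = P₁V₁/(RT₁) = 327×23.7/(8.314×618) = 1.51 mol.
Polytropic n=1.36: T₂ = T₁(V₁/V₂)^(n−1) = 618×(6.02)^0.36 = 1180 K; P₂ = P₁(V₁/V₂)^n = 3760 kPa.
W = (P₁V₁−P₂V₂)/(n−1) = (327×23.7−3760×3.93)/0.36 = -19600 J.
ΔU = nCvΔT = 1.51×12.5×(1180−618) = 10600 J.
Q = ΔU + W = -9000 J.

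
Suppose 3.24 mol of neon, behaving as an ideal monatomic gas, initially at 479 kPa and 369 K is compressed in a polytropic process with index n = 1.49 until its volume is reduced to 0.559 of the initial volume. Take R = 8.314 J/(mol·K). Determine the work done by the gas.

-6690 J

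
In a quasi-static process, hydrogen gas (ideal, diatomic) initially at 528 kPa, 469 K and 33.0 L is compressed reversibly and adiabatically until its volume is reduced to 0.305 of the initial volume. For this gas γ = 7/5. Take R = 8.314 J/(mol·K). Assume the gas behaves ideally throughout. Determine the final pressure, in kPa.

2780 kPa

Adiabatic: TV^(γ−1) = const ⇒ T₂ = 469×(3.28)^0.400 = 754 K; PV^γ = const ⇒ P₂ = 2780 kPa.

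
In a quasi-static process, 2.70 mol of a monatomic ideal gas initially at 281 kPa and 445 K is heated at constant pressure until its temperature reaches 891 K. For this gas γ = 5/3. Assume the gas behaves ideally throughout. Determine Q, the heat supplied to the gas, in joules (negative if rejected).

25000 J

V₁ = nRT₁/P₁ = 2.70×8.314×445/281 = 35.5 L.
Isobaric: P stays 281 kPa; V/T = const ⇒ T₂ = 891 K, V₂ = 71.2 L.
W = PΔV = 281×(71.2−35.5) kPa·L = 10000 J.
ΔU = nCvΔT = 2.70×12.5×(891−445) = 15000 J.
Q = ΔU + W = nCpΔT = 25000 J.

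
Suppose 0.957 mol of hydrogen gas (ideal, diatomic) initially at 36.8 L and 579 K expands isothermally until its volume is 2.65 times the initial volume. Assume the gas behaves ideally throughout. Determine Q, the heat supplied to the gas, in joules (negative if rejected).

4490 J

P₁ = nRT₁/V₁ = 0.957×8.314×579/36.8 = 125 kPa.
Isothermal: T stays 579 K; PV = const ⇒ V₂ = 97.5 L, P₂ = 47.2 kPa.
ΔU = 0 (ideal gas, T constant).
W = nRT ln(V₂/V₁) = 0.957×8.314×579×ln(2.65) = 4490 J.
Q = ΔU + W = 4490 J.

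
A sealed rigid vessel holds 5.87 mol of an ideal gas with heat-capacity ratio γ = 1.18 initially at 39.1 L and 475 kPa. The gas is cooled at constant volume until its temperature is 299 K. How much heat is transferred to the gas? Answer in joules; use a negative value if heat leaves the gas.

-22100 J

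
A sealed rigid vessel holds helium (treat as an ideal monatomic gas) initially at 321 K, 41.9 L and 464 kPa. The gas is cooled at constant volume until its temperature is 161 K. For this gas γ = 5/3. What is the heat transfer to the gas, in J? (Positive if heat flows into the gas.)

-14500 J

n = P₁V₁/(RT₁) = 464×41.9/(8.314×321) = 7.28 mol.
Isochoric: V stays 41.9 L; P/T = const ⇒ T₂ = 161 K, P₂ = 233 kPa.
W = 0 (no volume change).
ΔU = nCvΔT = 7.28×12.5×(161−321) = -14500 J.
Q = ΔU = -14500 J.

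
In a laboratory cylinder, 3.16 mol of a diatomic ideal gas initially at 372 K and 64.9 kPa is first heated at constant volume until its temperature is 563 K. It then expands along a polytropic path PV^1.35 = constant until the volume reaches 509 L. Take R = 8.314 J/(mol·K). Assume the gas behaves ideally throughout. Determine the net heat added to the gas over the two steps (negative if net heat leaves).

14400 J

V₁ = nRT₁/P₁ = 3.16×8.314×372/64.9 = 151 L.
Step 1 — Isochoric: V stays 151 L; P/T = const ⇒ T₂ = 563 K, P₂ = 98.2 kPa.
W = 0 (no volume change).
ΔU = nCvΔT = 3.16×20.8×(563−372) = 12500 J.
Q = ΔU = 12500 J.
State after step 1: P = 98.2 kPa, V = 151 L, T = 563 K.
Step 2 — Polytropic n=1.35: T₂ = T₁(V₁/V₂)^(n−1) = 563×(0.296)^0.35 = 368 K; P₂ = P₁(V₁/V₂)^n = 19.0 kPa.
W = (P₁V₁−P₂V₂)/(n−1) = (98.2×151−19.0×509)/0.35 = 14700 J.
ΔU = nCvΔT = 3.16×20.8×(368−563) = -12800 J.
Q = ΔU + W = 1830 J.
Net over both steps: W = 14700 J, Q = 14400 J, ΔU = -288 J.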